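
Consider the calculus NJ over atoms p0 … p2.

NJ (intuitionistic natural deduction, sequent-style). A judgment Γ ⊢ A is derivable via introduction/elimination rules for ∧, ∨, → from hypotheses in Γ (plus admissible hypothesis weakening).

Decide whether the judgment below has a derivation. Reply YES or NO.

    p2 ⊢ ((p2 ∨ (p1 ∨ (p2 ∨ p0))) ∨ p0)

Derivation trace:
[∨I₁] p2 ⊢ ((p2 ∨ (p1 ∨ (p2 ∨ p0))) ∨ p0)
  [∨I₂] p2 ⊢ (p2 ∨ (p1 ∨ (p2 ∨ p0)))
    [∨I₂] p2 ⊢ (p1 ∨ (p2 ∨ p0))
      [∨I₁] p2 ⊢ (p2 ∨ p0)
        [Ax] p2 ⊢ p2

Result: YES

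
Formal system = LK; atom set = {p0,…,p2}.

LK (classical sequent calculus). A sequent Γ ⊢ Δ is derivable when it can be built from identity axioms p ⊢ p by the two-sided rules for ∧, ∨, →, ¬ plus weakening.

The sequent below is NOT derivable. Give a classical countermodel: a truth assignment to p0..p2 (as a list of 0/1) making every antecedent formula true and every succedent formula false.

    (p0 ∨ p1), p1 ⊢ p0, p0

Truth-table refutation:
  v=000: Γ:[(p0 ∨ p1)=F, p1=F] Δ:[p0=F, p0=F] refutes=False
  v=001: Γ:[(p0 ∨ p1)=F, p1=F] Δ:[p0=F, p0=F] refutes=False
  v=010: Γ:[(p0 ∨ p1)=T, p1=T] Δ:[p0=F, p0=F] refutes=True  ← countermodel

Result: [0, 1, 0]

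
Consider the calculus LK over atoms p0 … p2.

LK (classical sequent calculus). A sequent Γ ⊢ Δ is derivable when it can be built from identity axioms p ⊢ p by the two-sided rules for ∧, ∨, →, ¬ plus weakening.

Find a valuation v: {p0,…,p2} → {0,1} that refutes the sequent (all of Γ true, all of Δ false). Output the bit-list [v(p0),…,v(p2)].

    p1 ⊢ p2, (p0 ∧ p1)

Truth-table refutation:
  v=000: Γ:[p1=F] Δ:[p2=F, (p0 ∧ p1)=F] refutes=False
  v=001: Γ:[p1=F] Δ:[p2=T, (p0 ∧ p1)=F] refutes=False
  v=010: Γ:[p1=T] Δ:[p2=F, (p0 ∧ p1)=F] refutes=True  ← countermodel

Result: [0, 1, 0]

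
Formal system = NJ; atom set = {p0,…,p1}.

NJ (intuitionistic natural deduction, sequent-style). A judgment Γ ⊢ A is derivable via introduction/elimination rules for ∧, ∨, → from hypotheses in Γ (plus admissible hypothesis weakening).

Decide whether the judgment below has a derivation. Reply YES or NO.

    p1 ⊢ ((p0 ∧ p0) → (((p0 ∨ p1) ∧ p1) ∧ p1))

Derivation trace:
[→I] p1 ⊢ ((p0 ∧ p0) → (((p0 ∨ p1) ∧ p1) ∧ p1))
  [∧I] p1, (p0 ∧ p0) ⊢ (((p0 ∨ p1) ∧ p1) ∧ p1)
    [∧I] p1, (p0 ∧ p0) ⊢ ((p0 ∨ p1) ∧ p1)
      [∨I₂] p1 ⊢ (p0 ∨ p1)
        [Ax] p1 ⊢ p1
      [Wk] p1, (p0 ∧ p0) ⊢ p1
        [Ax] p1 ⊢ p1
    [Wk] p1, (p0 ∧ p0) ⊢ p1
      [Ax] p1 ⊢ p1

Result: YES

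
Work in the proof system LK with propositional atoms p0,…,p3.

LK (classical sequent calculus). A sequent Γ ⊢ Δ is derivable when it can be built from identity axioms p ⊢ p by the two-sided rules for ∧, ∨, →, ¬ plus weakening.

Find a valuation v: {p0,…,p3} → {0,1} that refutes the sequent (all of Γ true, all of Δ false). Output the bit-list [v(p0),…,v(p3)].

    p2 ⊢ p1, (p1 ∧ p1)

Truth-table refutation:
  v=0000: Γ:[p2=F] Δ:[p1=F, (p1 ∧ p1)=F] refutes=False
  v=0001: Γ:[p2=F] Δ:[p1=F, (p1 ∧ p1)=F] refutes=False
  v=0010: Γ:[p2=T] Δ:[p1=F, (p1 ∧ p1)=F] refutes=True  ← countermodel

Result: [0, 0, 1, 0]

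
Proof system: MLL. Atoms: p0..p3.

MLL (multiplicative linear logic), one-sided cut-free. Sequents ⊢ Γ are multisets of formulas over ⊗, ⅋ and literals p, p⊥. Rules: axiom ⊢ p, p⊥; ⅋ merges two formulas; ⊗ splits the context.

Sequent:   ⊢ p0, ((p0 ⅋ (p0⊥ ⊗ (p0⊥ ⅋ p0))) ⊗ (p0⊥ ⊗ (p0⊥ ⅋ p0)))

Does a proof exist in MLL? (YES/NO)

Derivation (root first):
[⊗]  ⊢ p0, ((p0 ⅋ (p0⊥ ⊗ (p0⊥ ⅋ p0))) ⊗ (p0⊥ ⊗ (p0⊥ ⅋ p0)))
  [⅋]  ⊢ (p0 ⅋ (p0⊥ ⊗ (p0⊥ ⅋ p0)))
    [⊗]  ⊢ p0, (p0⊥ ⊗ (p0⊥ ⅋ p0))
      [Ax]  ⊢ p0, p0⊥
      [⅋]  ⊢ (p0⊥ ⅋ p0)
        [Ax]  ⊢ p0, p0⊥
  [⊗]  ⊢ p0, (p0⊥ ⊗ (p0⊥ ⅋ p0))
    [Ax]  ⊢ p0, p0⊥
    [⅋]  ⊢ (p0⊥ ⅋ p0)
      [Ax]  ⊢ p0, p0⊥

Result: YES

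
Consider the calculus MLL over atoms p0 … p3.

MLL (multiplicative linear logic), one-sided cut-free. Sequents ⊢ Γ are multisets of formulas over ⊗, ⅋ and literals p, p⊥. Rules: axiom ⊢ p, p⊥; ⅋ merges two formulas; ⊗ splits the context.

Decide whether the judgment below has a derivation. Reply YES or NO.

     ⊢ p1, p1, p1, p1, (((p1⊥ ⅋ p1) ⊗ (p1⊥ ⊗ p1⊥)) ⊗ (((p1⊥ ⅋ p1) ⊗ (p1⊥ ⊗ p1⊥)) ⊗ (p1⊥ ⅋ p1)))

Derivation trace:
[⊗]  ⊢ p1, p1, p1, p1, (((p1⊥ ⅋ p1) ⊗ (p1⊥ ⊗ p1⊥)) ⊗ (((p1⊥ ⅋ p1) ⊗ (p1⊥ ⊗ p1⊥)) ⊗ (p1⊥ ⅋ p1)))
  [⊗]  ⊢ p1, p1, ((p1⊥ ⅋ p1) ⊗ (p1⊥ ⊗ p1⊥))
    [⅋]  ⊢ (p1⊥ ⅋ p1)
      [Ax]  ⊢ p1, p1⊥
    [⊗]  ⊢ p1, p1, (p1⊥ ⊗ p1⊥)
      [Ax]  ⊢ p1, p1⊥
      [Ax]  ⊢ p1, p1⊥
  [⊗]  ⊢ p1, p1, (((p1⊥ ⅋ p1) ⊗ (p1⊥ ⊗ p1⊥)) ⊗ (p1⊥ ⅋ p1))
    [⊗]  ⊢ p1, p1, ((p1⊥ ⅋ p1) ⊗ (p1⊥ ⊗ p1⊥))
      [⅋]  ⊢ (p1⊥ ⅋ p1)
        [Ax]  ⊢ p1, p1⊥
      [⊗]  ⊢ p1, p1, (p1⊥ ⊗ p1⊥)
        [Ax]  ⊢ p1, p1⊥
        [Ax]  ⊢ p1, p1⊥
    [⅋]  ⊢ (p1⊥ ⅋ p1)
      [Ax]  ⊢ p1, p1⊥

Result: YES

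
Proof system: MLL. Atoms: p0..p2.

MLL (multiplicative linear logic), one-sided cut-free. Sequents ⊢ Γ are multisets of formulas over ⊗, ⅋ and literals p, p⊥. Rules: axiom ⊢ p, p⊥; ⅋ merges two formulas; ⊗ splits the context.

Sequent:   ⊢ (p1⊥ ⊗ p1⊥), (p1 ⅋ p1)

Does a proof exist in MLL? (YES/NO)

Derivation (root first):
[⅋]  ⊢ (p1⊥ ⊗ p1⊥), (p1 ⅋ p1)
  [⊗]  ⊢ p1, p1, (p1⊥ ⊗ p1⊥)
    [Ax]  ⊢ p1, p1⊥
    [Ax]  ⊢ p1, p1⊥

Result: YES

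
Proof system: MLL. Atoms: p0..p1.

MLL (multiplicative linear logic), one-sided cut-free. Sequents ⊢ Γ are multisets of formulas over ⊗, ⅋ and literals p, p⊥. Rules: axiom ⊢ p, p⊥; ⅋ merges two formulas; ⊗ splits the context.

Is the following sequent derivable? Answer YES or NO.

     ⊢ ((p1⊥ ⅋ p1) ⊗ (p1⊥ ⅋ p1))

Proof tree:
[⊗]  ⊢ ((p1⊥ ⅋ p1) ⊗ (p1⊥ ⅋ p1))
  [⅋]  ⊢ (p1⊥ ⅋ p1)
    [Ax]  ⊢ p1, p1⊥
  [⅋]  ⊢ (p1⊥ ⅋ p1)
    [Ax]  ⊢ p1, p1⊥

Result: YES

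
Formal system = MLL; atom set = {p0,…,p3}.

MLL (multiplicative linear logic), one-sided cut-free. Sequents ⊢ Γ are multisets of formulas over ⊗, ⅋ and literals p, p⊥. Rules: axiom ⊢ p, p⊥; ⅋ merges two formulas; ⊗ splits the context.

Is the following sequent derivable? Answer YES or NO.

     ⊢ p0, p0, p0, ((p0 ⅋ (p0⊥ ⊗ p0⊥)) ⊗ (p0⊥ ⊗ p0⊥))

Derivation trace:
[⊗]  ⊢ p0, p0, p0, ((p0 ⅋ (p0⊥ ⊗ p0⊥)) ⊗ (p0⊥ ⊗ p0⊥))
  [⅋]  ⊢ p0, (p0 ⅋ (p0⊥ ⊗ p0⊥))
    [⊗]  ⊢ p0, p0, (p0⊥ ⊗ p0⊥)
      [Ax]  ⊢ p0, p0⊥
      [Ax]  ⊢ p0, p0⊥
  [⊗]  ⊢ p0, p0, (p0⊥ ⊗ p0⊥)
    [Ax]  ⊢ p0, p0⊥
    [Ax]  ⊢ p0, p0⊥

Result: YES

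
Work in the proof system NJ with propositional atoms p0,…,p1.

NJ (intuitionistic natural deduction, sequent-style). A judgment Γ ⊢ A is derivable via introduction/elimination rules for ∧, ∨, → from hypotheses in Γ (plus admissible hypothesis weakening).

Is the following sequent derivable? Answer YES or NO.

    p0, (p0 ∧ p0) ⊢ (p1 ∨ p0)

Derivation (root first):
[Wk] p0, (p0 ∧ p0) ⊢ (p1 ∨ p0)
  [∨I₂] p0 ⊢ (p1 ∨ p0)
    [Ax] p0 ⊢ p0

Result: YES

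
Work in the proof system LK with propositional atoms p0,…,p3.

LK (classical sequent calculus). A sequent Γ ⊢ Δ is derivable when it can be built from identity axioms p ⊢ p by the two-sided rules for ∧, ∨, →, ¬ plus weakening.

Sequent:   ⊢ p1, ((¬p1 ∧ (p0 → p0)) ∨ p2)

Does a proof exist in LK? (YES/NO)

Proof tree:
[∨R]  ⊢ p1, ((¬p1 ∧ (p0 → p0)) ∨ p2)
  [∧R]  ⊢ p1, p2, (¬p1 ∧ (p0 → p0))
    [¬R]  ⊢ p1, p2, ¬p1
      [WR] p1 ⊢ p1, p2
        [Ax] p1 ⊢ p1
    [→R]  ⊢ (p0 → p0)
      [Ax] p0 ⊢ p0

Result: YES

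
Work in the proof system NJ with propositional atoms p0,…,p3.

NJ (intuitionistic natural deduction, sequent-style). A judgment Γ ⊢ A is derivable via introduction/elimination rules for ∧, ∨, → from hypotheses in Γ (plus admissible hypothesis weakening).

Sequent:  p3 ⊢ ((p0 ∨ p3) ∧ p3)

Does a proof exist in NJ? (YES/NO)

Derivation (root first):
[∧I] p3 ⊢ ((p0 ∨ p3) ∧ p3)
  [∨I₂] p3 ⊢ (p0 ∨ p3)
    [Ax] p3 ⊢ p3
  [Ax] p3 ⊢ p3

Result: YES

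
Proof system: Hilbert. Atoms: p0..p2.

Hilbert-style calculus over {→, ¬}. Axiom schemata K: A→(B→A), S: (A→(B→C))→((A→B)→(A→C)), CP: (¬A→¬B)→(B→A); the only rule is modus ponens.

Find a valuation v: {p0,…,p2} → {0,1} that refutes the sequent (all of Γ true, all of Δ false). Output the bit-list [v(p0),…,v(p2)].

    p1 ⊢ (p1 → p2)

Truth-table refutation:
  v=000: Γ:[p1=F] Δ:[(p1 → p2)=T] refutes=False
  v=001: Γ:[p1=F] Δ:[(p1 → p2)=T] refutes=False
  v=010: Γ:[p1=T] Δ:[(p1 → p2)=F] refutes=True  ← countermodel

Result: [0, 1, 0]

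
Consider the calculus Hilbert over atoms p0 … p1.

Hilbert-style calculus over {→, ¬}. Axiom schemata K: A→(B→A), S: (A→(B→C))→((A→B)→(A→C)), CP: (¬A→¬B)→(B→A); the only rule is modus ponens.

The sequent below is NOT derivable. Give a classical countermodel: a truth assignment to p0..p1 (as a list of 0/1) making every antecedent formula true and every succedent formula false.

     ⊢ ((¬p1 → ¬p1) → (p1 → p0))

Search for a countermodel by truth-table:
  v=00: Γ:[] Δ:[((¬p1 → ¬p1) → (p1 → p0))=T] refutes=False
  v=01: Γ:[] Δ:[((¬p1 → ¬p1) → (p1 → p0))=F] refutes=True  ← countermodel

Result: [0, 1]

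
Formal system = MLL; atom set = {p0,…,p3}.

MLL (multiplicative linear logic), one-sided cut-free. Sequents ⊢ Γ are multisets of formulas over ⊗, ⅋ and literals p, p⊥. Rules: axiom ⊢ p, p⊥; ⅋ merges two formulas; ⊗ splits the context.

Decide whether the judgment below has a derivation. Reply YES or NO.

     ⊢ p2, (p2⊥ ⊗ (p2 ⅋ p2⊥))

Derivation trace:
[⊗]  ⊢ p2, (p2⊥ ⊗ (p2 ⅋ p2⊥))
  [Ax]  ⊢ p2, p2⊥
  [⅋]  ⊢ (p2 ⅋ p2⊥)
    [Ax]  ⊢ p2, p2⊥

Result: YES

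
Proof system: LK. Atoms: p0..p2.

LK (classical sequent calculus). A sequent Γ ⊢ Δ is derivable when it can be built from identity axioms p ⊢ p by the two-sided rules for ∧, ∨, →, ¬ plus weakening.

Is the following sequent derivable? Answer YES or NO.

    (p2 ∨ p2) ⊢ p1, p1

Search for a countermodel by truth-table:
  v=000: Γ:[(p2 ∨ p2)=F] Δ:[p1=F, p1=F] refutes=False
  v=001: Γ:[(p2 ∨ p2)=T] Δ:[p1=F, p1=F] refutes=True  ← countermodel

Result: NO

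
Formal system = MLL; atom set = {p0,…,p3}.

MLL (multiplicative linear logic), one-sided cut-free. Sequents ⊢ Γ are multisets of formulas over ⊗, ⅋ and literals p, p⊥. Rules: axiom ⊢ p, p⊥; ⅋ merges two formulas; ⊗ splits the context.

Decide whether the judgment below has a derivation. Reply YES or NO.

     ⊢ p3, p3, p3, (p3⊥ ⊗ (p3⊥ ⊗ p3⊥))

Derivation trace:
[⊗]  ⊢ p3, p3, p3, (p3⊥ ⊗ (p3⊥ ⊗ p3⊥))
  [Ax]  ⊢ p3, p3⊥
  [⊗]  ⊢ p3, p3, (p3⊥ ⊗ p3⊥)
    [Ax]  ⊢ p3, p3⊥
    [Ax]  ⊢ p3, p3⊥

Result: YES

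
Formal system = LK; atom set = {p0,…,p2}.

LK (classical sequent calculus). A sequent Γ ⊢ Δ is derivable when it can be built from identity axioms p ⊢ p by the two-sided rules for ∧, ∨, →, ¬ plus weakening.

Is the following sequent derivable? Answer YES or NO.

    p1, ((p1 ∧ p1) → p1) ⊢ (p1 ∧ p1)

Proof tree:
[→L] p1, ((p1 ∧ p1) → p1) ⊢ (p1 ∧ p1)
  [∧R] p1 ⊢ (p1 ∧ p1)
    [Ax] p1 ⊢ p1
    [Ax] p1 ⊢ p1
  [∧R] p1 ⊢ (p1 ∧ p1)
    [Ax] p1 ⊢ p1
    [Ax] p1 ⊢ p1

Result: YES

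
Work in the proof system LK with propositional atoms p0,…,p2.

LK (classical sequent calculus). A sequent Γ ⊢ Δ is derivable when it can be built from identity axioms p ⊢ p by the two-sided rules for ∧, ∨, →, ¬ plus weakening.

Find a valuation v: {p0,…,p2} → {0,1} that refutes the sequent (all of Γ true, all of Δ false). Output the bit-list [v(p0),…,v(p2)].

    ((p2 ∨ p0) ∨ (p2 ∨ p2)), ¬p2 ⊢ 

Search for a countermodel by truth-table:
  v=000: Γ:[((p2 ∨ p0) ∨ (p2 ∨ p2))=F, ¬p2=T] Δ:[] refutes=False
  v=001: Γ:[((p2 ∨ p0) ∨ (p2 ∨ p2))=T, ¬p2=F] Δ:[] refutes=False
  v=010: Γ:[((p2 ∨ p0) ∨ (p2 ∨ p2))=F, ¬p2=T] Δ:[] refutes=False
  v=011: Γ:[((p2 ∨ p0) ∨ (p2 ∨ p2))=T, ¬p2=F] Δ:[] refutes=False
  v=100: Γ:[((p2 ∨ p0) ∨ (p2 ∨ p2))=T, ¬p2=T] Δ:[] refutes=True  ← countermodel

Result: [1, 0, 0]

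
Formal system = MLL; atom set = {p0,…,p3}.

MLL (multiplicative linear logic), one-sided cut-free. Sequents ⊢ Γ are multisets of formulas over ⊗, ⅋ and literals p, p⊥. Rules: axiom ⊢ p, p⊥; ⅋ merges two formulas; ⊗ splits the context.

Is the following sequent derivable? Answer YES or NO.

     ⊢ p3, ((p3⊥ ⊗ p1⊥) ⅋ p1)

Derivation trace:
[⅋]  ⊢ p3, ((p3⊥ ⊗ p1⊥) ⅋ p1)
  [⊗]  ⊢ p3, p1, (p3⊥ ⊗ p1⊥)
    [Ax]  ⊢ p3, p3⊥
    [Ax]  ⊢ p1, p1⊥

Result: YES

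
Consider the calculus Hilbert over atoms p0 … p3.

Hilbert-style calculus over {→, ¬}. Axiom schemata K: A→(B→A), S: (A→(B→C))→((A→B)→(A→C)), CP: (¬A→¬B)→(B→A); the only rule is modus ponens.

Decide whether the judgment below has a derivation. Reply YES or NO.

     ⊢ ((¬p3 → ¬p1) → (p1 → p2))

Truth-table refutation:
  v=0000: Γ:[] Δ:[((¬p3 → ¬p1) → (p1 → p2))=T] refutes=False
  v=0001: Γ:[] Δ:[((¬p3 → ¬p1) → (p1 → p2))=T] refutes=False
  v=0010: Γ:[] Δ:[((¬p3 → ¬p1) → (p1 → p2))=T] refutes=False
  v=0011: Γ:[] Δ:[((¬p3 → ¬p1) → (p1 → p2))=T] refutes=False
  v=0100: Γ:[] Δ:[((¬p3 → ¬p1) → (p1 → p2))=T] refutes=False
  v=0101: Γ:[] Δ:[((¬p3 → ¬p1) → (p1 → p2))=F] refutes=True  ← countermodel

Result: NO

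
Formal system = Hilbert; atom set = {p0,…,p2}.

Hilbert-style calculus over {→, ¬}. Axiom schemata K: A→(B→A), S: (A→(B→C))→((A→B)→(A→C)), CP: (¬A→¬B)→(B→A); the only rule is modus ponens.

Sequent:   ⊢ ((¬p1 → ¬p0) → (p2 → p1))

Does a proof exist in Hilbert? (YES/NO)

Search for a countermodel by truth-table:
  v=000: Γ:[] Δ:[((¬p1 → ¬p0) → (p2 → p1))=T] refutes=False
  v=001: Γ:[] Δ:[((¬p1 → ¬p0) → (p2 → p1))=F] refutes=True  ← countermodel

Result: NO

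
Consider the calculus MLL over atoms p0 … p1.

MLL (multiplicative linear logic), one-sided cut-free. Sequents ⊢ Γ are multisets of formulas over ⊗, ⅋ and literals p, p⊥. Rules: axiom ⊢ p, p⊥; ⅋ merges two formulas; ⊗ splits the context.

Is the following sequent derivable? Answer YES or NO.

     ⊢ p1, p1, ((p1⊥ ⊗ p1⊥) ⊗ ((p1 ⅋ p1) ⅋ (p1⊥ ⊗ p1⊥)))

Derivation (root first):
[⊗]  ⊢ p1, p1, ((p1⊥ ⊗ p1⊥) ⊗ ((p1 ⅋ p1) ⅋ (p1⊥ ⊗ p1⊥)))
  [⊗]  ⊢ p1, p1, (p1⊥ ⊗ p1⊥)
    [Ax]  ⊢ p1, p1⊥
    [Ax]  ⊢ p1, p1⊥
  [⅋]  ⊢ ((p1 ⅋ p1) ⅋ (p1⊥ ⊗ p1⊥))
    [⅋]  ⊢ (p1⊥ ⊗ p1⊥), (p1 ⅋ p1)
      [⊗]  ⊢ p1, p1, (p1⊥ ⊗ p1⊥)
        [Ax]  ⊢ p1, p1⊥
        [Ax]  ⊢ p1, p1⊥

Result: YES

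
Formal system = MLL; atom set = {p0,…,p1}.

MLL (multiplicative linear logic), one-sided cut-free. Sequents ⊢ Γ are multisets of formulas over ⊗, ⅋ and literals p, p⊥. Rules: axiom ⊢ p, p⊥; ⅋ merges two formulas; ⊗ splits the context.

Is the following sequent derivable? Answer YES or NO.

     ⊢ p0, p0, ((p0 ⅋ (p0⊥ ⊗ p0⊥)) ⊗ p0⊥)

Derivation (root first):
[⊗]  ⊢ p0, p0, ((p0 ⅋ (p0⊥ ⊗ p0⊥)) ⊗ p0⊥)
  [⅋]  ⊢ p0, (p0 ⅋ (p0⊥ ⊗ p0⊥))
    [⊗]  ⊢ p0, p0, (p0⊥ ⊗ p0⊥)
      [Ax]  ⊢ p0, p0⊥
      [Ax]  ⊢ p0, p0⊥
  [Ax]  ⊢ p0, p0⊥

Result: YES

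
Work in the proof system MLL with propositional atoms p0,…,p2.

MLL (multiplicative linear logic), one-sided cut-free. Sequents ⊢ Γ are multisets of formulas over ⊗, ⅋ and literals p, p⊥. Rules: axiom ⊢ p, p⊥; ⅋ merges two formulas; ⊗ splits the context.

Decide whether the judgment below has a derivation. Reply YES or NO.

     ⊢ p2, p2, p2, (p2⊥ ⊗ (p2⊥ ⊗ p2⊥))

Derivation (root first):
[⊗]  ⊢ p2, p2, p2, (p2⊥ ⊗ (p2⊥ ⊗ p2⊥))
  [Ax]  ⊢ p2, p2⊥
  [⊗]  ⊢ p2, p2, (p2⊥ ⊗ p2⊥)
    [Ax]  ⊢ p2, p2⊥
    [Ax]  ⊢ p2, p2⊥

Result: YES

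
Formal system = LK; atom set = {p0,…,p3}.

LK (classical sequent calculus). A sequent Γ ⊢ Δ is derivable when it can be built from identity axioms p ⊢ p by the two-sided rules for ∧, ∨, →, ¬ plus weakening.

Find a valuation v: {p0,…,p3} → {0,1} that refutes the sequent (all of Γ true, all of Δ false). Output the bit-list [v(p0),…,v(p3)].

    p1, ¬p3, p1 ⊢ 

Enumerate valuations to refute Γ ⊢ Δ:
  v=0000: Γ:[p1=F, ¬p3=T, p1=F] Δ:[] refutes=False
  v=0001: Γ:[p1=F, ¬p3=F, p1=F] Δ:[] refutes=False
  v=0010: Γ:[p1=F, ¬p3=T, p1=F] Δ:[] refutes=False
  v=0011: Γ:[p1=F, ¬p3=F, p1=F] Δ:[] refutes=False
  v=0100: Γ:[p1=T, ¬p3=T, p1=T] Δ:[] refutes=True  ← countermodel

Result: [0, 1, 0, 0]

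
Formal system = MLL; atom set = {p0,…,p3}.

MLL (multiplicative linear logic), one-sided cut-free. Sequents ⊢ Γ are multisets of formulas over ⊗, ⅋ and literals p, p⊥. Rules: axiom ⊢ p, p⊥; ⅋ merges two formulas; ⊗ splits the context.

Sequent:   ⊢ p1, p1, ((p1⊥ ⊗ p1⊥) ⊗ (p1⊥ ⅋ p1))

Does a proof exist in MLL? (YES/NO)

Derivation (root first):
[⊗]  ⊢ p1, p1, ((p1⊥ ⊗ p1⊥) ⊗ (p1⊥ ⅋ p1))
  [⊗]  ⊢ p1, p1, (p1⊥ ⊗ p1⊥)
    [Ax]  ⊢ p1, p1⊥
    [Ax]  ⊢ p1, p1⊥
  [⅋]  ⊢ (p1⊥ ⅋ p1)
    [Ax]  ⊢ p1, p1⊥

Result: YES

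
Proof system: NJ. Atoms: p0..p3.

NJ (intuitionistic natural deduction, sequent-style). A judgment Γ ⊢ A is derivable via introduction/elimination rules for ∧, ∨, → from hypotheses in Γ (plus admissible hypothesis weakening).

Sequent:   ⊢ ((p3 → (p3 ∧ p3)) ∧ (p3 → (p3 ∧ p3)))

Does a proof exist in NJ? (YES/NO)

Proof tree:
[∧I]  ⊢ ((p3 → (p3 ∧ p3)) ∧ (p3 → (p3 ∧ p3)))
  [→I]  ⊢ (p3 → (p3 ∧ p3))
    [∧I] p3 ⊢ (p3 ∧ p3)
      [Ax] p3 ⊢ p3
      [Ax] p3 ⊢ p3
  [→I]  ⊢ (p3 → (p3 ∧ p3))
    [∧I] p3 ⊢ (p3 ∧ p3)
      [Ax] p3 ⊢ p3
      [Ax] p3 ⊢ p3

Result: YES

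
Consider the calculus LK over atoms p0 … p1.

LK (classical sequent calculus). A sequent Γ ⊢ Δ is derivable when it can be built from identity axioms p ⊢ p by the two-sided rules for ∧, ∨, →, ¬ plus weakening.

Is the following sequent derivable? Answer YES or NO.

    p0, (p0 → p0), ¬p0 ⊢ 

Derivation (root first):
[¬L] p0, (p0 → p0), ¬p0 ⊢ 
  [→L] p0, (p0 → p0) ⊢ p0
    [Ax] p0 ⊢ p0
    [Ax] p0 ⊢ p0

Result: YES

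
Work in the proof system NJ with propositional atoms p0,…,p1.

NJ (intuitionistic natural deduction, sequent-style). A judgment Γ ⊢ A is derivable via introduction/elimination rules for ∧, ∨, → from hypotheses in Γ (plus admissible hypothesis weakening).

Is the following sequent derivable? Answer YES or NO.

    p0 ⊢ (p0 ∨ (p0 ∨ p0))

Derivation trace:
[∨I₂] p0 ⊢ (p0 ∨ (p0 ∨ p0))
  [∨I₂] p0 ⊢ (p0 ∨ p0)
    [Ax] p0 ⊢ p0

Result: YES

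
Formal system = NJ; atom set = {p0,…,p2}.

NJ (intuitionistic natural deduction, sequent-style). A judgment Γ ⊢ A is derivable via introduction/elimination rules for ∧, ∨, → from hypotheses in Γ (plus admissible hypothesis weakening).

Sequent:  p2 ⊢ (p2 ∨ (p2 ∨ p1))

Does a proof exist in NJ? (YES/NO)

Derivation trace:
[∨I₂] p2 ⊢ (p2 ∨ (p2 ∨ p1))
  [∨I₁] p2 ⊢ (p2 ∨ p1)
    [Ax] p2 ⊢ p2

Result: YES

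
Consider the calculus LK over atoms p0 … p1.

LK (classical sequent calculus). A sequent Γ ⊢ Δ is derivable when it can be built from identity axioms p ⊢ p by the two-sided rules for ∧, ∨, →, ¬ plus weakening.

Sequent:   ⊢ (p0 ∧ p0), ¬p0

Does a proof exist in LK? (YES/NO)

Proof tree:
[¬R]  ⊢ (p0 ∧ p0), ¬p0
  [∧R] p0 ⊢ (p0 ∧ p0)
    [Ax] p0 ⊢ p0
    [Ax] p0 ⊢ p0

Result: YES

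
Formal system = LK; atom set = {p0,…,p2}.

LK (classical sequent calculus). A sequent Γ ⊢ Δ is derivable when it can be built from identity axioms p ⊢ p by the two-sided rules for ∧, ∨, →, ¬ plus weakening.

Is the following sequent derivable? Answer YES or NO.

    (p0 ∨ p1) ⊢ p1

Enumerate valuations to refute Γ ⊢ Δ:
  v=000: Γ:[(p0 ∨ p1)=F] Δ:[p1=F] refutes=False
  v=001: Γ:[(p0 ∨ p1)=F] Δ:[p1=F] refutes=False
  v=010: Γ:[(p0 ∨ p1)=T] Δ:[p1=T] refutes=False
  v=011: Γ:[(p0 ∨ p1)=T] Δ:[p1=T] refutes=False
  v=100: Γ:[(p0 ∨ p1)=T] Δ:[p1=F] refutes=True  ← countermodel

Result: NO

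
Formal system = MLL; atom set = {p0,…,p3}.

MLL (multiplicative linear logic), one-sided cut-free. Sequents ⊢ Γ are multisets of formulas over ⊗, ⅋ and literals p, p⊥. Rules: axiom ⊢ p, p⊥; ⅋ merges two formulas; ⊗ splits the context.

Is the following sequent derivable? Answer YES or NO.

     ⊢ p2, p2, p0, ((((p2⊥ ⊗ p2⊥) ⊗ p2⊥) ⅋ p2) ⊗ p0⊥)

Derivation (root first):
[⊗]  ⊢ p2, p2, p0, ((((p2⊥ ⊗ p2⊥) ⊗ p2⊥) ⅋ p2) ⊗ p0⊥)
  [⅋]  ⊢ p2, p2, (((p2⊥ ⊗ p2⊥) ⊗ p2⊥) ⅋ p2)
    [⊗]  ⊢ p2, p2, p2, ((p2⊥ ⊗ p2⊥) ⊗ p2⊥)
      [⊗]  ⊢ p2, p2, (p2⊥ ⊗ p2⊥)
        [Ax]  ⊢ p2, p2⊥
        [Ax]  ⊢ p2, p2⊥
      [Ax]  ⊢ p2, p2⊥
  [Ax]  ⊢ p0, p0⊥

Result: YES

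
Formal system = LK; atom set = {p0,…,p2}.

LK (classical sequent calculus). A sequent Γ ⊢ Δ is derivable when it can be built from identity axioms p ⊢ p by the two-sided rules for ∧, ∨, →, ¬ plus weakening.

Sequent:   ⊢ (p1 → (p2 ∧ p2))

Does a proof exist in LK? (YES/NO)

Search for a countermodel by truth-table:
  v=000: Γ:[] Δ:[(p1 → (p2 ∧ p2))=T] refutes=False
  v=001: Γ:[] Δ:[(p1 → (p2 ∧ p2))=T] refutes=False
  v=010: Γ:[] Δ:[(p1 → (p2 ∧ p2))=F] refutes=True  ← countermodel

Result: NO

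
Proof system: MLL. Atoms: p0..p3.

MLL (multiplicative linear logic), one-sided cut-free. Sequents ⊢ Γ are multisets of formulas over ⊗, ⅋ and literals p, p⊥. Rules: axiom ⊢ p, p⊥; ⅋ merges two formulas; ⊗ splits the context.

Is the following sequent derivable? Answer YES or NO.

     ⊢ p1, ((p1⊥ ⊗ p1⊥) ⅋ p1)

Derivation trace:
[⅋]  ⊢ p1, ((p1⊥ ⊗ p1⊥) ⅋ p1)
  [⊗]  ⊢ p1, p1, (p1⊥ ⊗ p1⊥)
    [Ax]  ⊢ p1, p1⊥
    [Ax]  ⊢ p1, p1⊥

Result: YES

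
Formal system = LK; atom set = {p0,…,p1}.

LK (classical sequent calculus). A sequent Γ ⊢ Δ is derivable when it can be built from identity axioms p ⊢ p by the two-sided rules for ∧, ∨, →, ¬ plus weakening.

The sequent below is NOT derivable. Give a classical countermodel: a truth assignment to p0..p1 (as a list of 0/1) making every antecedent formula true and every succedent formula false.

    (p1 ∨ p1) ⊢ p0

Enumerate valuations to refute Γ ⊢ Δ:
  v=00: Γ:[(p1 ∨ p1)=F] Δ:[p0=F] refutes=False
  v=01: Γ:[(p1 ∨ p1)=T] Δ:[p0=F] refutes=True  ← countermodel

Result: [0, 1]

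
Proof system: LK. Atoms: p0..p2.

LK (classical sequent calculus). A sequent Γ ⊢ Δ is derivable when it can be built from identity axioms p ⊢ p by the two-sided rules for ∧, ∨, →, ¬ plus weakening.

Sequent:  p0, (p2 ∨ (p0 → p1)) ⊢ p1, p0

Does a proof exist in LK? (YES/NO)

Derivation trace:
[∨L] p0, (p2 ∨ (p0 → p1)) ⊢ p1, p0
  [WL] p0, p2 ⊢ p0
    [Ax] p0 ⊢ p0
  [→L] p0, (p0 → p1) ⊢ p1
    [Ax] p0 ⊢ p0
    [Ax] p1 ⊢ p1

Result: YES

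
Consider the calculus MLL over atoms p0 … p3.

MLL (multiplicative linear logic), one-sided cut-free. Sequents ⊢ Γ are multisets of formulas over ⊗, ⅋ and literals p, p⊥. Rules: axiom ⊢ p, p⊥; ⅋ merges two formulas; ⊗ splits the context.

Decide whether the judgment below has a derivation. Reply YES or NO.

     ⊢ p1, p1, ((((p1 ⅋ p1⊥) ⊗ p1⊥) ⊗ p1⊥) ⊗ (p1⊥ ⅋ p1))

Derivation (root first):
[⊗]  ⊢ p1, p1, ((((p1 ⅋ p1⊥) ⊗ p1⊥) ⊗ p1⊥) ⊗ (p1⊥ ⅋ p1))
  [⊗]  ⊢ p1, p1, (((p1 ⅋ p1⊥) ⊗ p1⊥) ⊗ p1⊥)
    [⊗]  ⊢ p1, ((p1 ⅋ p1⊥) ⊗ p1⊥)
      [⅋]  ⊢ (p1 ⅋ p1⊥)
        [Ax]  ⊢ p1, p1⊥
      [Ax]  ⊢ p1, p1⊥
    [Ax]  ⊢ p1, p1⊥
  [⅋]  ⊢ (p1⊥ ⅋ p1)
    [Ax]  ⊢ p1, p1⊥

Result: YES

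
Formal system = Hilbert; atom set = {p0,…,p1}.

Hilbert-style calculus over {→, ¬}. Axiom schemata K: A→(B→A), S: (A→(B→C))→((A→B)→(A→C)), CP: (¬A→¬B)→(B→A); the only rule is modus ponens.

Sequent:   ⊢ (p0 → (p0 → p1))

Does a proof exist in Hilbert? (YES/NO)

Search for a countermodel by truth-table:
  v=00: Γ:[] Δ:[(p0 → (p0 → p1))=T] refutes=False
  v=01: Γ:[] Δ:[(p0 → (p0 → p1))=T] refutes=False
  v=10: Γ:[] Δ:[(p0 → (p0 → p1))=F] refutes=True  ← countermodel

Result: NO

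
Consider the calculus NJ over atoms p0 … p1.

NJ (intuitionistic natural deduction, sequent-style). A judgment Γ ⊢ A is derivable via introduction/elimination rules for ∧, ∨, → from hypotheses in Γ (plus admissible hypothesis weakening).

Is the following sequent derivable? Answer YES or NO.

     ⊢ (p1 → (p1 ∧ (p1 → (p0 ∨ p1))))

Derivation trace:
[→I]  ⊢ (p1 → (p1 ∧ (p1 → (p0 ∨ p1))))
  [∧I] p1 ⊢ (p1 ∧ (p1 → (p0 ∨ p1)))
    [Ax] p1 ⊢ p1
    [→I]  ⊢ (p1 → (p0 ∨ p1))
      [∨I₂] p1 ⊢ (p0 ∨ p1)
        [Ax] p1 ⊢ p1

Result: YES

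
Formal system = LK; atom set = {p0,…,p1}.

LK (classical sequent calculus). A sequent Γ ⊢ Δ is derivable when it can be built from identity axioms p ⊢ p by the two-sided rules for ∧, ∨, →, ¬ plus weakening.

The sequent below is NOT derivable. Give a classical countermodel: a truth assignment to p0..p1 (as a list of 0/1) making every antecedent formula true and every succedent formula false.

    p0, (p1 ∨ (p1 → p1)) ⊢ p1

Enumerate valuations to refute Γ ⊢ Δ:
  v=00: Γ:[p0=F, (p1 ∨ (p1 → p1))=T] Δ:[p1=F] refutes=False
  v=01: Γ:[p0=F, (p1 ∨ (p1 → p1))=T] Δ:[p1=T] refutes=False
  v=10: Γ:[p0=T, (p1 ∨ (p1 → p1))=T] Δ:[p1=F] refutes=True  ← countermodel

Result: [1, 0]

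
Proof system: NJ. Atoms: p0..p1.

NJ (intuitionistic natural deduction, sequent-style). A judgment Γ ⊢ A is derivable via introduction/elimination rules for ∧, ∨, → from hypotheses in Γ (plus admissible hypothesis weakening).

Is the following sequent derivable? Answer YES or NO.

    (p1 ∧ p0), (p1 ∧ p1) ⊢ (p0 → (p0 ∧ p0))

Derivation (root first):
[→I] (p1 ∧ p0), (p1 ∧ p1) ⊢ (p0 → (p0 ∧ p0))
  [Wk] (p1 ∧ p0), p0, (p1 ∧ p1) ⊢ (p0 ∧ p0)
    [∧I] (p1 ∧ p0), p0 ⊢ (p0 ∧ p0)
      [Wk] p0, (p1 ∧ p0) ⊢ p0
        [Ax] p0 ⊢ p0
      [Ax] p0 ⊢ p0

Result: YES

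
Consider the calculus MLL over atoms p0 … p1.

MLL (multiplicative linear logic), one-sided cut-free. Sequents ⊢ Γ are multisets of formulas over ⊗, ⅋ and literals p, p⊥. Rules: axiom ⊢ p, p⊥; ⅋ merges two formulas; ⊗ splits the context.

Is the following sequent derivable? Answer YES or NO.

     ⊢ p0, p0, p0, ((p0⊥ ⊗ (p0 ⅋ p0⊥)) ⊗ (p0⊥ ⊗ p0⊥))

Derivation (root first):
[⊗]  ⊢ p0, p0, p0, ((p0⊥ ⊗ (p0 ⅋ p0⊥)) ⊗ (p0⊥ ⊗ p0⊥))
  [⊗]  ⊢ p0, (p0⊥ ⊗ (p0 ⅋ p0⊥))
    [Ax]  ⊢ p0, p0⊥
    [⅋]  ⊢ (p0 ⅋ p0⊥)
      [Ax]  ⊢ p0, p0⊥
  [⊗]  ⊢ p0, p0, (p0⊥ ⊗ p0⊥)
    [Ax]  ⊢ p0, p0⊥
    [Ax]  ⊢ p0, p0⊥

Result: YES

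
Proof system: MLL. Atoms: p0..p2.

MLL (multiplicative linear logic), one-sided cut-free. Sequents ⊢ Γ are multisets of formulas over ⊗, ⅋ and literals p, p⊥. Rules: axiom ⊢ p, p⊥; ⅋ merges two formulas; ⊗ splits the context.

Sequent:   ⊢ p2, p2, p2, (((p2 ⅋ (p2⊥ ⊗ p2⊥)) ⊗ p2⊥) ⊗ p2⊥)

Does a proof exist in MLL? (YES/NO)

Proof tree:
[⊗]  ⊢ p2, p2, p2, (((p2 ⅋ (p2⊥ ⊗ p2⊥)) ⊗ p2⊥) ⊗ p2⊥)
  [⊗]  ⊢ p2, p2, ((p2 ⅋ (p2⊥ ⊗ p2⊥)) ⊗ p2⊥)
    [⅋]  ⊢ p2, (p2 ⅋ (p2⊥ ⊗ p2⊥))
      [⊗]  ⊢ p2, p2, (p2⊥ ⊗ p2⊥)
        [Ax]  ⊢ p2, p2⊥
        [Ax]  ⊢ p2, p2⊥
    [Ax]  ⊢ p2, p2⊥
  [Ax]  ⊢ p2, p2⊥

Result: YES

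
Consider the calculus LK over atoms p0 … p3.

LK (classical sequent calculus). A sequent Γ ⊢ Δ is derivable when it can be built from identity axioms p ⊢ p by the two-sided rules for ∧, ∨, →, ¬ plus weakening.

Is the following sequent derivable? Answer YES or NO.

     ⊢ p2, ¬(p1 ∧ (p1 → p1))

Truth-table refutation:
  v=0000: Γ:[] Δ:[p2=F, ¬(p1 ∧ (p1 → p1))=T] refutes=False
  v=0001: Γ:[] Δ:[p2=F, ¬(p1 ∧ (p1 → p1))=T] refutes=False
  v=0010: Γ:[] Δ:[p2=T, ¬(p1 ∧ (p1 → p1))=T] refutes=False
  v=0011: Γ:[] Δ:[p2=T, ¬(p1 ∧ (p1 → p1))=T] refutes=False
  v=0100: Γ:[] Δ:[p2=F, ¬(p1 ∧ (p1 → p1))=F] refutes=True  ← countermodel

Result: NO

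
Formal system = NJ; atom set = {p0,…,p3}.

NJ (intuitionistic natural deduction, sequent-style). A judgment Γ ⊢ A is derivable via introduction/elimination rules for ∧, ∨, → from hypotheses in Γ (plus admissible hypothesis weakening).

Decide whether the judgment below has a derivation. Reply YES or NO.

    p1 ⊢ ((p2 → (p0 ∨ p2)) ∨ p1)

Proof tree:
[∨I₁] p1 ⊢ ((p2 → (p0 ∨ p2)) ∨ p1)
  [Wk] p1 ⊢ (p2 → (p0 ∨ p2))
    [→I]  ⊢ (p2 → (p0 ∨ p2))
      [∨I₂] p2 ⊢ (p0 ∨ p2)
        [Ax] p2 ⊢ p2

Result: YES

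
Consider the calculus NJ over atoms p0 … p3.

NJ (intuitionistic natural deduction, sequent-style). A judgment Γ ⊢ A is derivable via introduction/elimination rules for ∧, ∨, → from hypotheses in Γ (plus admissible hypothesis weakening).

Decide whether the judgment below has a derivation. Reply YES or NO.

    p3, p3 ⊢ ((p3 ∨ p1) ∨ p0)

Derivation (root first):
[∨I₁] p3, p3 ⊢ ((p3 ∨ p1) ∨ p0)
  [Wk] p3, p3 ⊢ (p3 ∨ p1)
    [∨I₁] p3 ⊢ (p3 ∨ p1)
      [Ax] p3 ⊢ p3

Result: YES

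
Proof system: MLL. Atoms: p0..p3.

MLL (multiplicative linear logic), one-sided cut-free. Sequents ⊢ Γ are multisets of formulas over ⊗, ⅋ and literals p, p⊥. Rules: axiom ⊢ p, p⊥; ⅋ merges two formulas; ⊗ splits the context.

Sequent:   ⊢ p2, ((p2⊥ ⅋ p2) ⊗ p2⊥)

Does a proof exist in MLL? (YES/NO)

Derivation (root first):
[⊗]  ⊢ p2, ((p2⊥ ⅋ p2) ⊗ p2⊥)
  [⅋]  ⊢ (p2⊥ ⅋ p2)
    [Ax]  ⊢ p2, p2⊥
  [Ax]  ⊢ p2, p2⊥

Result: YES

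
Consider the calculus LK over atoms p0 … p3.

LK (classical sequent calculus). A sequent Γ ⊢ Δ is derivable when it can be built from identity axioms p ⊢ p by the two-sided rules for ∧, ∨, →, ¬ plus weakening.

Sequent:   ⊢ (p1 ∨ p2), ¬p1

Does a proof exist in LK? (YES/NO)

Derivation (root first):
[¬R]  ⊢ (p1 ∨ p2), ¬p1
  [∨R] p1 ⊢ (p1 ∨ p2)
    [WR] p1 ⊢ p1, p2
      [Ax] p1 ⊢ p1

Result: YES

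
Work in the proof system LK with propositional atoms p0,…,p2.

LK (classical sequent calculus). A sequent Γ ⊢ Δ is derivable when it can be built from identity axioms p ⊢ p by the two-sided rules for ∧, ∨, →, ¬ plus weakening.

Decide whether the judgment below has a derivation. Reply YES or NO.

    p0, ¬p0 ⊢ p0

Derivation (root first):
[¬L] p0, ¬p0 ⊢ p0
  [WR] p0 ⊢ p0, p0
    [Ax] p0 ⊢ p0

Result: YES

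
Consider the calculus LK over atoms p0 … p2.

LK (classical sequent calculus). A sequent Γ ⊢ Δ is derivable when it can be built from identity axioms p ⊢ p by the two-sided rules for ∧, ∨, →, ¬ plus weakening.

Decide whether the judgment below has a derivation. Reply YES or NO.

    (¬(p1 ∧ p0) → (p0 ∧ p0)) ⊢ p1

Search for a countermodel by truth-table:
  v=000: Γ:[(¬(p1 ∧ p0) → (p0 ∧ p0))=F] Δ:[p1=F] refutes=False
  v=001: Γ:[(¬(p1 ∧ p0) → (p0 ∧ p0))=F] Δ:[p1=F] refutes=False
  v=010: Γ:[(¬(p1 ∧ p0) → (p0 ∧ p0))=F] Δ:[p1=T] refutes=False
  v=011: Γ:[(¬(p1 ∧ p0) → (p0 ∧ p0))=F] Δ:[p1=T] refutes=False
  v=100: Γ:[(¬(p1 ∧ p0) → (p0 ∧ p0))=T] Δ:[p1=F] refutes=True  ← countermodel

Result: NO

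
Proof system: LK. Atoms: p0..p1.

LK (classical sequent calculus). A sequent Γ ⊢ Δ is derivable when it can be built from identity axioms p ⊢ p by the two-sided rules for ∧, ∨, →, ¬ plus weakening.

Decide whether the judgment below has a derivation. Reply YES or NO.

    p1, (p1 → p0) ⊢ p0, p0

Proof tree:
[WR] p1, (p1 → p0) ⊢ p0, p0
  [→L] p1, (p1 → p0) ⊢ p0
    [Ax] p1 ⊢ p1
    [Ax] p0 ⊢ p0

Result: YES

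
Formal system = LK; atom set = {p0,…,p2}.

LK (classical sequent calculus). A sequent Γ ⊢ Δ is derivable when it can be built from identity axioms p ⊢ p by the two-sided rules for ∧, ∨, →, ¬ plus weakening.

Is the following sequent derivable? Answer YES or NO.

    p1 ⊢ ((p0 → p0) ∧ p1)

Derivation (root first):
[∧R] p1 ⊢ ((p0 → p0) ∧ p1)
  [→R]  ⊢ (p0 → p0)
    [Ax] p0 ⊢ p0
  [Ax] p1 ⊢ p1

Result: YES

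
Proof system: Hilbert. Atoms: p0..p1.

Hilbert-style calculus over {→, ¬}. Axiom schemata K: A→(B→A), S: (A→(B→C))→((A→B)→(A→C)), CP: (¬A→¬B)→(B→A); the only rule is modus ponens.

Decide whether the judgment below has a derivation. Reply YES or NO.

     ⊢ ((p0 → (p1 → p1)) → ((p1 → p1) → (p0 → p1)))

Truth-table refutation:
  v=00: Γ:[] Δ:[((p0 → (p1 → p1)) → ((p1 → p1) → (p0 → p1)))=T] refutes=False
  v=01: Γ:[] Δ:[((p0 → (p1 → p1)) → ((p1 → p1) → (p0 → p1)))=T] refutes=False
  v=10: Γ:[] Δ:[((p0 → (p1 → p1)) → ((p1 → p1) → (p0 → p1)))=F] refutes=True  ← countermodel

Result: NO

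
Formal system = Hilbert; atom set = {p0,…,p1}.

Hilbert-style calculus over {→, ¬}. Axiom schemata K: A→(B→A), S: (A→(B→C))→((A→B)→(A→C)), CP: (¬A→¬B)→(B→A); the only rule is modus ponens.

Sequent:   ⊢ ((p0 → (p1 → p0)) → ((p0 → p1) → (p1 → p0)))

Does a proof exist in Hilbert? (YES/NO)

Truth-table refutation:
  v=00: Γ:[] Δ:[((p0 → (p1 → p0)) → ((p0 → p1) → (p1 → p0)))=T] refutes=False
  v=01: Γ:[] Δ:[((p0 → (p1 → p0)) → ((p0 → p1) → (p1 → p0)))=F] refutes=True  ← countermodel

Result: NO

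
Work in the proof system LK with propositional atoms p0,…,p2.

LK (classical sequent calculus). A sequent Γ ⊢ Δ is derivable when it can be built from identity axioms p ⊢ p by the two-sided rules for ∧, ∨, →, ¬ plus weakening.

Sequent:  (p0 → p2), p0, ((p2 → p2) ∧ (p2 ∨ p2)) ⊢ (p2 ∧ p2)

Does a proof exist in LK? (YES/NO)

Proof tree:
[∧L] (p0 → p2), p0, ((p2 → p2) ∧ (p2 ∨ p2)) ⊢ (p2 ∧ p2)
  [∧R] (p2 → p2), (p0 → p2), (p2 ∨ p2), p0 ⊢ (p2 ∧ p2)
    [→L] (p2 ∨ p2), (p2 → p2) ⊢ p2
      [∨L] (p2 ∨ p2) ⊢ p2
        [Ax] p2 ⊢ p2
        [Ax] p2 ⊢ p2
      [Ax] p2 ⊢ p2
    [→L] p0, (p0 → p2) ⊢ p2
      [Ax] p0 ⊢ p0
      [Ax] p2 ⊢ p2

Result: YES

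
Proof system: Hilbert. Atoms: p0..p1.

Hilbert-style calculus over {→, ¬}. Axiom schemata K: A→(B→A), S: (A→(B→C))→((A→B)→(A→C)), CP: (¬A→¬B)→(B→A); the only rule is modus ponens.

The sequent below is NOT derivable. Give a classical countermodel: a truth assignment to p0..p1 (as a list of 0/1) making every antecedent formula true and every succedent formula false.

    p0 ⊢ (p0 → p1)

Search for a countermodel by truth-table:
  v=00: Γ:[p0=F] Δ:[(p0 → p1)=T] refutes=False
  v=01: Γ:[p0=F] Δ:[(p0 → p1)=T] refutes=False
  v=10: Γ:[p0=T] Δ:[(p0 → p1)=F] refutes=True  ← countermodel

Result: [1, 0]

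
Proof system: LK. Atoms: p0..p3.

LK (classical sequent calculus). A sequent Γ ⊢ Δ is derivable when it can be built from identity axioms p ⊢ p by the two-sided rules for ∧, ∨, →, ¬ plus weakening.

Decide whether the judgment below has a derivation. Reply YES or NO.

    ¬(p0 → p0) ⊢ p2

Derivation (root first):
[¬L] ¬(p0 → p0) ⊢ p2
  [WR]  ⊢ (p0 → p0), p2
    [→R]  ⊢ (p0 → p0)
      [Ax] p0 ⊢ p0

Result: YES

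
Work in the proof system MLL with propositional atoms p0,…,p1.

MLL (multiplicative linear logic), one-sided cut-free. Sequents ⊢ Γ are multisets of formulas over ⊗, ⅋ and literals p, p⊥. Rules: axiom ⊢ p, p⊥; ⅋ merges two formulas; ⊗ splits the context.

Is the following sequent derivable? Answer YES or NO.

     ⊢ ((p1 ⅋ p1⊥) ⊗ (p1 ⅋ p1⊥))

Derivation trace:
[⊗]  ⊢ ((p1 ⅋ p1⊥) ⊗ (p1 ⅋ p1⊥))
  [⅋]  ⊢ (p1 ⅋ p1⊥)
    [Ax]  ⊢ p1, p1⊥
  [⅋]  ⊢ (p1 ⅋ p1⊥)
    [Ax]  ⊢ p1, p1⊥

Result: YES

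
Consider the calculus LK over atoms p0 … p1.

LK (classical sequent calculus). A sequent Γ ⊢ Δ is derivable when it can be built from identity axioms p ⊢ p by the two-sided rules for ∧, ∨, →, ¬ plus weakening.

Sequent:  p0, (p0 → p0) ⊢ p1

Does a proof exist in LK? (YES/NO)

Search for a countermodel by truth-table:
  v=00: Γ:[p0=F, (p0 → p0)=T] Δ:[p1=F] refutes=False
  v=01: Γ:[p0=F, (p0 → p0)=T] Δ:[p1=T] refutes=False
  v=10: Γ:[p0=T, (p0 → p0)=T] Δ:[p1=F] refutes=True  ← countermodel

Result: NO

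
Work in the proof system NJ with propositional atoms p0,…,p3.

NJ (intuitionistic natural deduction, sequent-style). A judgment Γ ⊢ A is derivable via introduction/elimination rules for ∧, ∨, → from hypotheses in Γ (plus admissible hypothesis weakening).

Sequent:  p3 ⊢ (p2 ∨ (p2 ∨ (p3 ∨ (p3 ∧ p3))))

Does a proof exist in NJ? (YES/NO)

Derivation trace:
[∨I₂] p3 ⊢ (p2 ∨ (p2 ∨ (p3 ∨ (p3 ∧ p3))))
  [∨I₂] p3 ⊢ (p2 ∨ (p3 ∨ (p3 ∧ p3)))
    [∨I₂] p3 ⊢ (p3 ∨ (p3 ∧ p3))
      [∧I] p3 ⊢ (p3 ∧ p3)
        [Ax] p3 ⊢ p3
        [Ax] p3 ⊢ p3

Result: YES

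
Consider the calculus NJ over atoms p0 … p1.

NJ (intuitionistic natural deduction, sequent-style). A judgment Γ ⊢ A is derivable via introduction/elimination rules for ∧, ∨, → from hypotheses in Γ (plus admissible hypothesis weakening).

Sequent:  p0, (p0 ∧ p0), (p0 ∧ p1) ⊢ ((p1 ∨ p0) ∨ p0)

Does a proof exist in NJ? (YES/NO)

Proof tree:
[Wk] p0, (p0 ∧ p0), (p0 ∧ p1) ⊢ ((p1 ∨ p0) ∨ p0)
  [∨I₁] p0, (p0 ∧ p0) ⊢ ((p1 ∨ p0) ∨ p0)
    [Wk] p0, (p0 ∧ p0) ⊢ (p1 ∨ p0)
      [∨I₂] p0 ⊢ (p1 ∨ p0)
        [Ax] p0 ⊢ p0

Result: YES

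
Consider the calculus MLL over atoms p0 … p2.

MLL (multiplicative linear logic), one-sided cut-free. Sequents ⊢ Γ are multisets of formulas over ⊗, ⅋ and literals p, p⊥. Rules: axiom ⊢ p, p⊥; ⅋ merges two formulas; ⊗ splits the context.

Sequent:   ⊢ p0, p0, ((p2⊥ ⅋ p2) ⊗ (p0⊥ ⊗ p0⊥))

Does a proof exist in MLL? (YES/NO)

Proof tree:
[⊗]  ⊢ p0, p0, ((p2⊥ ⅋ p2) ⊗ (p0⊥ ⊗ p0⊥))
  [⅋]  ⊢ (p2⊥ ⅋ p2)
    [Ax]  ⊢ p2, p2⊥
  [⊗]  ⊢ p0, p0, (p0⊥ ⊗ p0⊥)
    [Ax]  ⊢ p0, p0⊥
    [Ax]  ⊢ p0, p0⊥

Result: YES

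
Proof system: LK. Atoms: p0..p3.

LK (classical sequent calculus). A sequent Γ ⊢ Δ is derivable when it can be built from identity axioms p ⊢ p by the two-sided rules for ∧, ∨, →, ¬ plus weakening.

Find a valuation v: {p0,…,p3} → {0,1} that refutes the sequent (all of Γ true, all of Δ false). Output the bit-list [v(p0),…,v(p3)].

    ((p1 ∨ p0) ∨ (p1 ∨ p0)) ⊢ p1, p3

Search for a countermodel by truth-table:
  v=0000: Γ:[((p1 ∨ p0) ∨ (p1 ∨ p0))=F] Δ:[p1=F, p3=F] refutes=False
  v=0001: Γ:[((p1 ∨ p0) ∨ (p1 ∨ p0))=F] Δ:[p1=F, p3=T] refutes=False
  v=0010: Γ:[((p1 ∨ p0) ∨ (p1 ∨ p0))=F] Δ:[p1=F, p3=F] refutes=False
  v=0011: Γ:[((p1 ∨ p0) ∨ (p1 ∨ p0))=F] Δ:[p1=F, p3=T] refutes=False
  v=0100: Γ:[((p1 ∨ p0) ∨ (p1 ∨ p0))=T] Δ:[p1=T, p3=F] refutes=False
  v=0101: Γ:[((p1 ∨ p0) ∨ (p1 ∨ p0))=T] Δ:[p1=T, p3=T] refutes=False
  v=0110: Γ:[((p1 ∨ p0) ∨ (p1 ∨ p0))=T] Δ:[p1=T, p3=F] refutes=False
  v=0111: Γ:[((p1 ∨ p0) ∨ (p1 ∨ p0))=T] Δ:[p1=T, p3=T] refutes=False
  v=1000: Γ:[((p1 ∨ p0) ∨ (p1 ∨ p0))=T] Δ:[p1=F, p3=F] refutes=True  ← countermodel

Result: [1, 0, 0, 0]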